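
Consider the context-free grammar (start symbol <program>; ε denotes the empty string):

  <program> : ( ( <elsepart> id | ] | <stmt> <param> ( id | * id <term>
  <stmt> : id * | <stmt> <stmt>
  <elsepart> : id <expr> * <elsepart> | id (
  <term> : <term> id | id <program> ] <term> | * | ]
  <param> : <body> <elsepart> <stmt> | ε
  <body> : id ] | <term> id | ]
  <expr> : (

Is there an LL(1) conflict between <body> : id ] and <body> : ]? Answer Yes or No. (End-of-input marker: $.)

No

FIRST(id ]) = { id } and FIRST(]) = { ] }.
The FIRST sets are disjoint and neither alternative is nullable — no conflict.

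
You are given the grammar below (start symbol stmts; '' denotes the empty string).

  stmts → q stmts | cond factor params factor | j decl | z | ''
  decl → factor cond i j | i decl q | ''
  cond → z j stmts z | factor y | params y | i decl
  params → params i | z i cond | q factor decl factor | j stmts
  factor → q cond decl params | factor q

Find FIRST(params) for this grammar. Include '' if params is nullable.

From params → params i: add FIRST(params) = { j, q, z }.
params → z i cond contributes {z}.
params → q factor decl factor contributes {q}.
params → j stmts contributes {j}.
Union: FIRST(params) = { j, q, z }.

{ j, q, z }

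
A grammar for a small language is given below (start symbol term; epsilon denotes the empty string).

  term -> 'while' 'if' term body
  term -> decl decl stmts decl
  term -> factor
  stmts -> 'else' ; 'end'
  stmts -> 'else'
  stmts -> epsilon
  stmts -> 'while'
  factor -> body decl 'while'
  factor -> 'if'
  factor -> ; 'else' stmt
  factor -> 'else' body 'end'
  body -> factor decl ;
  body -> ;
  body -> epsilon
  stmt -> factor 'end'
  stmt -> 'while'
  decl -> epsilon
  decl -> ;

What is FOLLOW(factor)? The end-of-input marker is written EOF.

{ EOF, 'else', 'end', 'if', 'while', ; }

In term -> factor: factor is at the end, add FOLLOW(term) = { EOF, 'else', 'if', 'while', ; }.
In body -> factor decl ;: add FIRST(decl ;) = { ; }.
In stmt -> factor 'end': add FIRST('end') = { 'end' }.
Union: FOLLOW(factor) = { EOF, 'else', 'end', 'if', 'while', ; }.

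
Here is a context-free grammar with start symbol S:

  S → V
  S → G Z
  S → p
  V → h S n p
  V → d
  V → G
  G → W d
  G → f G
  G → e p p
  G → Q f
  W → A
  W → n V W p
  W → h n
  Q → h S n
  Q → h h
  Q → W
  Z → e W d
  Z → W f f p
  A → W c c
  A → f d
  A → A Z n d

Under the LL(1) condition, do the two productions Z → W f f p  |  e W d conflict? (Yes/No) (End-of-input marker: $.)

FIRST(W f f p) = { f, h, n } and FIRST(e W d) = { e }.
The FIRST sets are disjoint and neither alternative is nullable — no conflict.

No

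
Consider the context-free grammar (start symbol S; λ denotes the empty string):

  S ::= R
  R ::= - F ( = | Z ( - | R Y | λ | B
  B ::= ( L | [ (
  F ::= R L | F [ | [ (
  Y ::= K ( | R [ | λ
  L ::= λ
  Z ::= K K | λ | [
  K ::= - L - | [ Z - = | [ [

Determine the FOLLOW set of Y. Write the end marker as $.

{ $, (, -, [ }

In R ::= R Y: Y is at the end, add FOLLOW(R) = { $, (, -, [ }.
Union: FOLLOW(Y) = { $, (, -, [ }.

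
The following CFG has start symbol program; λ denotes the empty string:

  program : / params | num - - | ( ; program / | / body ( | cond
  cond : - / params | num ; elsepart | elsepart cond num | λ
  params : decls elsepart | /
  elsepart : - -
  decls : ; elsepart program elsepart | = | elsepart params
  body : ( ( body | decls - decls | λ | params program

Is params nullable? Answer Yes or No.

No

Nullable nonterminals: body, cond, program.
No production of params has an RHS whose symbols are all nullable, so params is not nullable.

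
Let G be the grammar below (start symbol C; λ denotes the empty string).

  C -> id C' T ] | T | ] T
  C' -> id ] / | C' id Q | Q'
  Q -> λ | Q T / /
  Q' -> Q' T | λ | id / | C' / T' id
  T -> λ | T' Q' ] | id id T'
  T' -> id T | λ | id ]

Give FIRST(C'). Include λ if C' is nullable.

{ /, ], id, λ }

C' -> id ] / contributes {id}.
From C' -> C' id Q: C' nullable, take FIRST(C') ∪ {id} = { /, ], id }.
From C' -> Q': add FIRST(Q') = { /, ], id, λ } (including λ since Q' is nullable).
Union: FIRST(C') = { /, ], id, λ }.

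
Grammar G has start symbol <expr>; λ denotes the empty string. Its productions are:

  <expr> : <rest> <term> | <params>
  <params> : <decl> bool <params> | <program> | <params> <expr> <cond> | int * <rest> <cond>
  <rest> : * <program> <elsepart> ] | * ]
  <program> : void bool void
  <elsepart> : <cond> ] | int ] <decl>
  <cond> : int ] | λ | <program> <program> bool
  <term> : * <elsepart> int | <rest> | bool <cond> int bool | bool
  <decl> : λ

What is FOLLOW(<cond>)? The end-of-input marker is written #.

In <params> : <params> <expr> <cond>: <cond> is at the end, add FOLLOW(<params>) = { #, *, bool, int, void }.
In <params> : int * <rest> <cond>: <cond> is at the end, add FOLLOW(<params>) = { #, *, bool, int, void }.
In <elsepart> : <cond> ]: add FIRST(]) = { ] }.
In <term> : bool <cond> int bool: add FIRST(int bool) = { int }.
Union: FOLLOW(<cond>) = { #, *, ], bool, int, void }.

{ #, *, ], bool, int, void }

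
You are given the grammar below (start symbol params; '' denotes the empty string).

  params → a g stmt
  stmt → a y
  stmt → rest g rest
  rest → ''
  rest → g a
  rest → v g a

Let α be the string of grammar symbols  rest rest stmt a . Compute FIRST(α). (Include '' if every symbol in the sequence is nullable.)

{ a, g, v }

Add FIRST(rest)\{''} = { g, v }; rest is nullable, continue.
Add FIRST(rest)\{''} = { g, v }; rest is nullable, continue.
Add FIRST(stmt) = { a, g, v }; stmt is not nullable, stop.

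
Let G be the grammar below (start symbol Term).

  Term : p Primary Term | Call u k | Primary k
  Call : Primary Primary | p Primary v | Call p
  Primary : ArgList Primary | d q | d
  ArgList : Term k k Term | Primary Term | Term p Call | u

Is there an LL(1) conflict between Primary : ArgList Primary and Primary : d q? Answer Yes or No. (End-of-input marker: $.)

FIRST(ArgList Primary) = { d, p, u } and FIRST(d q) = { d }.
Both contain d, so the two alternatives are not disjoint — LL(1) conflict.

Yes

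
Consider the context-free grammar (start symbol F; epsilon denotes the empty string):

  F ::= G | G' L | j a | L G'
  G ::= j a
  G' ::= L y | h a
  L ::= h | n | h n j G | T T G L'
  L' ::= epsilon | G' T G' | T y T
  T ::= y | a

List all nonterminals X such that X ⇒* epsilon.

{ L' }

Directly nullable (have an epsilon-production): L'.
No other nonterminal has a production whose RHS symbols are all nullable.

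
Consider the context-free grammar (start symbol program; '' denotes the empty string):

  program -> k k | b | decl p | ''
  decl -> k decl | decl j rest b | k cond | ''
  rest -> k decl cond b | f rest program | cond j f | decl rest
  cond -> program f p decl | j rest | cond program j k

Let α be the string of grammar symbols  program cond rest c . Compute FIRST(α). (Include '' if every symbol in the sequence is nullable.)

{ b, f, j, k, p }

Add FIRST(program)\{''} = { b, j, k, p }; program is nullable, continue.
Add FIRST(cond) = { b, f, j, k, p }; cond is not nullable, stop.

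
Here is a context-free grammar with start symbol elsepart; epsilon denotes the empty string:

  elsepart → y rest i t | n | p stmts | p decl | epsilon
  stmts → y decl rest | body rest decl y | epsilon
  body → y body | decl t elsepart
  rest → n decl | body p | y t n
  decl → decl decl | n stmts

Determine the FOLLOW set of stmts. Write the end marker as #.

In elsepart → p stmts: stmts is at the end, add FOLLOW(elsepart) = { #, n, p, y }.
In decl → n stmts: stmts is at the end, add FOLLOW(decl) = { #, i, n, p, t, y }.
Union: FOLLOW(stmts) = { #, i, n, p, t, y }.

{ #, i, n, p, t, y }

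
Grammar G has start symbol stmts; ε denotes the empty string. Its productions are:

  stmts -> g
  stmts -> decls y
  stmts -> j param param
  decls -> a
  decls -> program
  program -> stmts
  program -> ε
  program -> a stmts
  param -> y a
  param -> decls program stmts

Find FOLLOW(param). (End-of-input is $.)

In stmts -> j param param: add FIRST(param) = { a, g, j, y }.
In stmts -> j param param: param is at the end, add FOLLOW(stmts) = { $, a, g, j, y }.
Union: FOLLOW(param) = { $, a, g, j, y }.

{ $, a, g, j, y }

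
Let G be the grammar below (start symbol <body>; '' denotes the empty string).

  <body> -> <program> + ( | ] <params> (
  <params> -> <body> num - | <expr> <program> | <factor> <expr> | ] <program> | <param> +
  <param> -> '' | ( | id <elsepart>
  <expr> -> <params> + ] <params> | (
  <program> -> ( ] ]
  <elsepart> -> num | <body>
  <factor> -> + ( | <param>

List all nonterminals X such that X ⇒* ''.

Directly nullable (have an ''-production): <param>.
<factor> -> <param> with every symbol nullable, so <factor> is nullable.
No other nonterminal has a production whose RHS symbols are all nullable.

{ <factor>, <param> }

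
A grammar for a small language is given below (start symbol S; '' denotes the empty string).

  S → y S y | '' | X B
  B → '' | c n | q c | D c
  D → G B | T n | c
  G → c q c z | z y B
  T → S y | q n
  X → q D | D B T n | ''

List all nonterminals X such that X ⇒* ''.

{ B, S, X }

Directly nullable (have an ''-production): S, B, X.
No other nonterminal has a production whose RHS symbols are all nullable.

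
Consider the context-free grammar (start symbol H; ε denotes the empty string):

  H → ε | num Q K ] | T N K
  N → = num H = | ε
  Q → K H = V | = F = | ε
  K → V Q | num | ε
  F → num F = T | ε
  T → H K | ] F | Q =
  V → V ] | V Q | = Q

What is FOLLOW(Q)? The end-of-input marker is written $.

{ $, =, ], num }

In H → num Q K ]: add FIRST(K ]) = { =, ], num }.
In K → V Q: Q is at the end, add FOLLOW(K) = { $, =, ], num }.
In T → Q =: add FIRST(=) = { = }.
In V → V Q: Q is at the end, add FOLLOW(V) = { $, =, ], num }.
In V → = Q: Q is at the end, add FOLLOW(V) = { $, =, ], num }.
Union: FOLLOW(Q) = { $, =, ], num }.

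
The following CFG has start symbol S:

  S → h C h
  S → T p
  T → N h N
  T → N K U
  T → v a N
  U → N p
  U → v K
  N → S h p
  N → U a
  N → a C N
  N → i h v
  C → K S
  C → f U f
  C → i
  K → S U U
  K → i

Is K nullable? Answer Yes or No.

No

No nonterminal in this grammar is nullable.
No production of K has an RHS whose symbols are all nullable, so K is not nullable.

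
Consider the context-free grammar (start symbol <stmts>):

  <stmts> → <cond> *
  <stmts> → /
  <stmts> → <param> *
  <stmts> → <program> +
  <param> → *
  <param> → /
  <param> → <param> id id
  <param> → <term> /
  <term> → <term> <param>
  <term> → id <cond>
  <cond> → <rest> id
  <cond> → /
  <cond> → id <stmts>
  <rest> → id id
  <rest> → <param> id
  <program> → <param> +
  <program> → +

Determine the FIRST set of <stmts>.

From <stmts> → <cond> *: add FIRST(<cond>) = { *, /, id }.
<stmts> → / contributes {/}.
From <stmts> → <param> *: add FIRST(<param>) = { *, /, id }.
From <stmts> → <program> +: add FIRST(<program>) = { *, +, /, id }.
Union: FIRST(<stmts>) = { *, +, /, id }.

{ *, +, /, id }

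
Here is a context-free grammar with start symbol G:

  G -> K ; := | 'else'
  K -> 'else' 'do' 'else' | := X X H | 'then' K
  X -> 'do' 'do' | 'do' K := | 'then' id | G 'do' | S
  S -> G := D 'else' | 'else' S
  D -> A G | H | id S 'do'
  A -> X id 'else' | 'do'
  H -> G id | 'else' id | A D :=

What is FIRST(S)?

From S -> G := D 'else': add FIRST(G) = { 'else', 'then', := }.
S -> 'else' S contributes {'else'}.
Union: FIRST(S) = { 'else', 'then', := }.

{ 'else', 'then', := }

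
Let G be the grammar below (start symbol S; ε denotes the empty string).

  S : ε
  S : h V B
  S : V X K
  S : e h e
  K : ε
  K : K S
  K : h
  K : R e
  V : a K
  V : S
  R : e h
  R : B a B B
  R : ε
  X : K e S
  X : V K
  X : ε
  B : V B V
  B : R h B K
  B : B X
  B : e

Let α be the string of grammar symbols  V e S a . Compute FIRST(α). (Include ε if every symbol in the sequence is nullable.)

Add FIRST(V)\{ε} = { a, e, h }; V is nullable, continue.
e is a terminal; add {e} and stop.

{ a, e, h }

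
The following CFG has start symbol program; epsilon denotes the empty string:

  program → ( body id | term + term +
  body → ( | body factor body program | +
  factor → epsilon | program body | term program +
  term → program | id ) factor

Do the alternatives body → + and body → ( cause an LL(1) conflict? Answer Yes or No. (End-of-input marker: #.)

No

FIRST(+) = { + } and FIRST(() = { ( }.
The FIRST sets are disjoint and neither alternative is nullable — no conflict.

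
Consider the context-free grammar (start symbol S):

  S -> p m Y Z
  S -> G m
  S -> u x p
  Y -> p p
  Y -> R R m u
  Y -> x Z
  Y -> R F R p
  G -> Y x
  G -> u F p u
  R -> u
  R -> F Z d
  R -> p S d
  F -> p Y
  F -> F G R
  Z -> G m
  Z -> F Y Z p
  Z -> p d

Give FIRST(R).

R -> u contributes {u}.
From R -> F Z d: add FIRST(F) = { p }.
R -> p S d contributes {p}.
Union: FIRST(R) = { p, u }.

{ p, u }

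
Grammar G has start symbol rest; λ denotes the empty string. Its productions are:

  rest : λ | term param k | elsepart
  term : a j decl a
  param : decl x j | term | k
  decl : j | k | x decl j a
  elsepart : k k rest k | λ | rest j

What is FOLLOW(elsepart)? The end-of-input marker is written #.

In rest : elsepart: elsepart is at the end, add FOLLOW(rest) = { #, j, k }.
Union: FOLLOW(elsepart) = { #, j, k }.

{ #, j, k }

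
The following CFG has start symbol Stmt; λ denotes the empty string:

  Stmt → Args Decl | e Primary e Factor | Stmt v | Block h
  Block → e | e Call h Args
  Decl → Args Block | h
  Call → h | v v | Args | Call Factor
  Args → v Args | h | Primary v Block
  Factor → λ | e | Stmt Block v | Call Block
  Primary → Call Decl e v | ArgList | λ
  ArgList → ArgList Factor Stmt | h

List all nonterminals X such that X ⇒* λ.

{ Factor, Primary }

Directly nullable (have an λ-production): Factor, Primary.
No other nonterminal has a production whose RHS symbols are all nullable.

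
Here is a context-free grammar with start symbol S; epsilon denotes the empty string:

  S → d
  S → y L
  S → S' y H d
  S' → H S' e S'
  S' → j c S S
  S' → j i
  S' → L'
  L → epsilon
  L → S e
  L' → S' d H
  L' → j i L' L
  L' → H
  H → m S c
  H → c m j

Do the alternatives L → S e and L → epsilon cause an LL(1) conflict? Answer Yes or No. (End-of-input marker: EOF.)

Yes

FIRST(S e) = { c, d, j, m, y } and FIRST(epsilon) = { epsilon }.
The second alternative is nullable and FOLLOW(L) = { EOF, c, d, e, j, m, y } shares c with FIRST of the first — conflict.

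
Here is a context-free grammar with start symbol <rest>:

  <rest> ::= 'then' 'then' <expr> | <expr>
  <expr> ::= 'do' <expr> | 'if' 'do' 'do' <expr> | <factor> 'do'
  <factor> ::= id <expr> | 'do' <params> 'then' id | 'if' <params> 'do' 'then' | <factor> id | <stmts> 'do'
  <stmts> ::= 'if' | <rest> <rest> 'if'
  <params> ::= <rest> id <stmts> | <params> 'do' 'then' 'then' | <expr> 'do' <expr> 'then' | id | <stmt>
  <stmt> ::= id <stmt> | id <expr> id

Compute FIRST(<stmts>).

<stmts> ::= 'if' contributes {'if'}.
From <stmts> ::= <rest> <rest> 'if': add FIRST(<rest>) = { 'do', 'if', 'then', id }.
Union: FIRST(<stmts>) = { 'do', 'if', 'then', id }.

{ 'do', 'if', 'then', id }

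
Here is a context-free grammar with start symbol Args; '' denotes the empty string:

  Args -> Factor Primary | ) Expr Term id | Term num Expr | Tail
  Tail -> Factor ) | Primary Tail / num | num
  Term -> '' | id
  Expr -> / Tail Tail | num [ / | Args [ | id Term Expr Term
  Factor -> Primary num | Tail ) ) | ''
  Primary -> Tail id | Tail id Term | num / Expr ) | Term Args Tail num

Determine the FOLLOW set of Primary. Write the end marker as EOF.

In Args -> Factor Primary: Primary is at the end, add FOLLOW(Args) = { EOF, ), [, id, num }.
In Tail -> Primary Tail / num: add FIRST(Tail / num) = { ), id, num }.
In Factor -> Primary num: add FIRST(num) = { num }.
Union: FOLLOW(Primary) = { EOF, ), [, id, num }.

{ EOF, ), [, id, num }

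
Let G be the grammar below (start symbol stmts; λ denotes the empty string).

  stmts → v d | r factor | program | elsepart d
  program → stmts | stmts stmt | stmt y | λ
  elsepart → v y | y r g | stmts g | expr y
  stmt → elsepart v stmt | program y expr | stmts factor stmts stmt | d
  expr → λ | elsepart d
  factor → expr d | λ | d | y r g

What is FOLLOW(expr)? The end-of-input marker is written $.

{ $, d, g, r, v, y }

In elsepart → expr y: add FIRST(y) = { y }.
In stmt → program y expr: expr is at the end, add FOLLOW(stmt) = { $, d, g, r, v, y }.
In factor → expr d: add FIRST(d) = { d }.
Union: FOLLOW(expr) = { $, d, g, r, v, y }.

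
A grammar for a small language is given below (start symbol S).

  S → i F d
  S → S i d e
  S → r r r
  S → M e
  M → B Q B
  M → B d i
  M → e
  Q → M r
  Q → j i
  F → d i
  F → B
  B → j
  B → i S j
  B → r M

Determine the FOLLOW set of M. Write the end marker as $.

In S → M e: add FIRST(e) = { e }.
In Q → M r: add FIRST(r) = { r }.
In B → r M: M is at the end, add FOLLOW(B) = { d, e, i, j, r }.
Union: FOLLOW(M) = { d, e, i, j, r }.

{ d, e, i, j, r }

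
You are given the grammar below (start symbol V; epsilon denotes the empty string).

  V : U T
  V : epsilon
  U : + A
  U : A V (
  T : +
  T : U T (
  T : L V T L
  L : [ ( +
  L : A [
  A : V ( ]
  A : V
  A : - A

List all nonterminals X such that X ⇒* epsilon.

Directly nullable (have an epsilon-production): V.
A : V with every symbol nullable, so A is nullable.
No other nonterminal has a production whose RHS symbols are all nullable.

{ A, V }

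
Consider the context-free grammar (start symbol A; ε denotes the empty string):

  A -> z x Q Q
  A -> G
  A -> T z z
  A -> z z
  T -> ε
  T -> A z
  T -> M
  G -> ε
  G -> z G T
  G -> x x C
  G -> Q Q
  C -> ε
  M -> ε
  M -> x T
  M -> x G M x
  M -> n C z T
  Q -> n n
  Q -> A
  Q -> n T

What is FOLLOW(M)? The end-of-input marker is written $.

{ $, n, x, z }

In T -> M: M is at the end, add FOLLOW(T) = { $, n, x, z }.
In M -> x G M x: add FIRST(x) = { x }.
Union: FOLLOW(M) = { $, n, x, z }.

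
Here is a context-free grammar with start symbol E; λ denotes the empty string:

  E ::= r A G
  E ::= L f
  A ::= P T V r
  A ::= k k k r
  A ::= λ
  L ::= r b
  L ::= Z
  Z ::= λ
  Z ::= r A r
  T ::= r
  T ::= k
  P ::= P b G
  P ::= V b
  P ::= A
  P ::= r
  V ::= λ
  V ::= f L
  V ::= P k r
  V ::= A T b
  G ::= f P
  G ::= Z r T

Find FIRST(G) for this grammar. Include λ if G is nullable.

G ::= f P contributes {f}.
From G ::= Z r T: Z nullable, take FIRST(Z) ∪ {r} = { r }.
Union: FIRST(G) = { f, r }.

{ f, r }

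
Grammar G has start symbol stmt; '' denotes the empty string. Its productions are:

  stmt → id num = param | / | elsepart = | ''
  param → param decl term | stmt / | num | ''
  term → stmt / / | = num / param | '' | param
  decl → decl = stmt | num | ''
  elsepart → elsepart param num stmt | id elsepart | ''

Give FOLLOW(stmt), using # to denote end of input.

stmt is the start symbol, so # ∈ FOLLOW(stmt).
In param → stmt /: add FIRST(/) = { / }.
In term → stmt / /: add FIRST(/ /) = { / }.
In decl → decl = stmt: stmt is at the end, add FOLLOW(decl) = { #, /, =, id, num }.
In elsepart → elsepart param num stmt: stmt is at the end, add FOLLOW(elsepart) = { /, =, id, num }.
Union: FOLLOW(stmt) = { #, /, =, id, num }.

{ #, /, =, id, num }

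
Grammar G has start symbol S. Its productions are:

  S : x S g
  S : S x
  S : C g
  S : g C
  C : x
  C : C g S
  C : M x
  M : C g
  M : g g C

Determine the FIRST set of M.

From M : C g: add FIRST(C) = { g, x }.
M : g g C contributes {g}.
Union: FIRST(M) = { g, x }.

{ g, x }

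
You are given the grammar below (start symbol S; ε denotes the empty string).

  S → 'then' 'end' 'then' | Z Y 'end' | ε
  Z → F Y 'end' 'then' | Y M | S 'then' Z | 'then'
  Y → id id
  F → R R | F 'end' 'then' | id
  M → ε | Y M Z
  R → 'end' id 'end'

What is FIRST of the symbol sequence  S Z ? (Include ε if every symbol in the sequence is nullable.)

{ 'end', 'then', id }

Add FIRST(S)\{ε} = { 'end', 'then', id }; S is nullable, continue.
Add FIRST(Z) = { 'end', 'then', id }; Z is not nullable, stop.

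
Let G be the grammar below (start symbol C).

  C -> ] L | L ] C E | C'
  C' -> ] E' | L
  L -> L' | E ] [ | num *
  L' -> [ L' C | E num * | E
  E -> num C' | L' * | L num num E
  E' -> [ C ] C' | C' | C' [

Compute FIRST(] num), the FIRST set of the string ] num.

] is a terminal; add {]} and stop.

{ ] }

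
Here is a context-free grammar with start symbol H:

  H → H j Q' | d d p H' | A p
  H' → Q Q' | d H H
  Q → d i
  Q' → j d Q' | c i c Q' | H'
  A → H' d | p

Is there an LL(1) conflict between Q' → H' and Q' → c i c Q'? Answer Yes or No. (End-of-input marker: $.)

No

FIRST(H') = { d } and FIRST(c i c Q') = { c }.
The FIRST sets are disjoint and neither alternative is nullable — no conflict.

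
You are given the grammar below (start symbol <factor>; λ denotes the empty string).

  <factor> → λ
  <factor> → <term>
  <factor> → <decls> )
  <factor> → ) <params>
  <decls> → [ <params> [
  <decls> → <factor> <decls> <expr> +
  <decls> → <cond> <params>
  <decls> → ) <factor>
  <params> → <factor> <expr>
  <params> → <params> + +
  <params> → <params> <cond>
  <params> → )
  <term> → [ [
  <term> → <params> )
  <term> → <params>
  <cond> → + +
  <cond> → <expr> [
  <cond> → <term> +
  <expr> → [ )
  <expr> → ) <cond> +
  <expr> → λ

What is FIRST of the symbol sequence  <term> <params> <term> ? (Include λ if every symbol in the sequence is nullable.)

Add FIRST(<term>)\{λ} = { ), +, [ }; <term> is nullable, continue.
Add FIRST(<params>)\{λ} = { ), +, [ }; <params> is nullable, continue.
Add FIRST(<term>)\{λ} = { ), +, [ }; <term> is nullable, continue.
Every symbol is nullable, so include λ.

{ ), +, [, λ }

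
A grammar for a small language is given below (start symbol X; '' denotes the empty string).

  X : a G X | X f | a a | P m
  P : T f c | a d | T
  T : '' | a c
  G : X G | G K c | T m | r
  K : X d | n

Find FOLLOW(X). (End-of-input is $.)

X is the start symbol, so $ ∈ FOLLOW(X).
In X : a G X: X is at the end, add FOLLOW(X) = { $, a, d, f, m, r }.
In X : X f: add FIRST(f) = { f }.
In G : X G: add FIRST(G) = { a, f, m, r }.
In K : X d: add FIRST(d) = { d }.
Union: FOLLOW(X) = { $, a, d, f, m, r }.

{ $, a, d, f, m, r }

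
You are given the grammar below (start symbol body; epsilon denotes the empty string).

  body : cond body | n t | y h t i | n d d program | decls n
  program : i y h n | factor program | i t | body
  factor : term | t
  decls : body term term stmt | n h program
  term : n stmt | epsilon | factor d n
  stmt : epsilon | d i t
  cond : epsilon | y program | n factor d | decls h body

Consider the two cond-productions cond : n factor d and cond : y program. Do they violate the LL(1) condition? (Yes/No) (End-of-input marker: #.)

No

FIRST(n factor d) = { n } and FIRST(y program) = { y }.
The FIRST sets are disjoint and neither alternative is nullable — no conflict.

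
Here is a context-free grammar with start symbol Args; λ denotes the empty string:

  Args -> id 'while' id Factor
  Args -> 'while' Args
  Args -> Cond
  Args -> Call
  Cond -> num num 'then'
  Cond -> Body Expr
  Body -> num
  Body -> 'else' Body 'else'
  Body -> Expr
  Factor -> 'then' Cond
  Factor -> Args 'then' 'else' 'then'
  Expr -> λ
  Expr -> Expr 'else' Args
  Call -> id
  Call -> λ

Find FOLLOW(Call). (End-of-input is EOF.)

In Args -> Call: Call is at the end, add FOLLOW(Args) = { EOF, 'else', 'then' }.
Union: FOLLOW(Call) = { EOF, 'else', 'then' }.

{ EOF, 'else', 'then' }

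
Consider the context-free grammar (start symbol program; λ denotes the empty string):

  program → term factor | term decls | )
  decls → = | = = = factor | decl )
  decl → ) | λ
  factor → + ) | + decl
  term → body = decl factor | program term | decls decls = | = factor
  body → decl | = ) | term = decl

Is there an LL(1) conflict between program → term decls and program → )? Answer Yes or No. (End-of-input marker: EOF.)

Yes

FIRST(term decls) = { ), = } and FIRST()) = { ) }.
Both contain ), so the two alternatives are not disjoint — LL(1) conflict.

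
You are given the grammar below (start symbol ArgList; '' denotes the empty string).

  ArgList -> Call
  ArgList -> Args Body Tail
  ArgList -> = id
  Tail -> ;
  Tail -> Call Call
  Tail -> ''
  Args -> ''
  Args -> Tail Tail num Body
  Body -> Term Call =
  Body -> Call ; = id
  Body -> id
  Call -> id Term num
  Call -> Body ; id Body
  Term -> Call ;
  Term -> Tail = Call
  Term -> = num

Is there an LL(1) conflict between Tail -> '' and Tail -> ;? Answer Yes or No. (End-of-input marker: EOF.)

FIRST('') = { '' } and FIRST(;) = { ; }.
The first alternative is nullable and FOLLOW(Tail) = { EOF, ;, =, id, num } shares ; with FIRST of the second — conflict.

Yes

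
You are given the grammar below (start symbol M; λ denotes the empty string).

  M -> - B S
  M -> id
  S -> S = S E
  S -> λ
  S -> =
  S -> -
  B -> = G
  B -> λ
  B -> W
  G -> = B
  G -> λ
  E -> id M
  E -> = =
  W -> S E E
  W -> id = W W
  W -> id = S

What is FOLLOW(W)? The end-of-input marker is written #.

{ #, -, =, id }

In B -> W: W is at the end, add FOLLOW(B) = { #, -, =, id }.
In W -> id = W W: add FIRST(W) = { -, =, id }.
In W -> id = W W: W is at the end, add FOLLOW(W) = { #, -, =, id }.
Union: FOLLOW(W) = { #, -, =, id }.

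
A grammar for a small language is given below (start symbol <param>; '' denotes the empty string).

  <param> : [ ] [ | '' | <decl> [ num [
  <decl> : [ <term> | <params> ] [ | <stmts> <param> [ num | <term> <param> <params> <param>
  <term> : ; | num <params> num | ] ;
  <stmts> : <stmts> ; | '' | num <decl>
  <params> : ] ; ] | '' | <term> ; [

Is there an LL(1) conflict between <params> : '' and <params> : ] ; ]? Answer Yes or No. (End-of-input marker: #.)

Yes

FIRST('') = { '' } and FIRST(] ; ]) = { ] }.
The first alternative is nullable and FOLLOW(<params>) = { ;, [, ], num } shares ] with FIRST of the second — conflict.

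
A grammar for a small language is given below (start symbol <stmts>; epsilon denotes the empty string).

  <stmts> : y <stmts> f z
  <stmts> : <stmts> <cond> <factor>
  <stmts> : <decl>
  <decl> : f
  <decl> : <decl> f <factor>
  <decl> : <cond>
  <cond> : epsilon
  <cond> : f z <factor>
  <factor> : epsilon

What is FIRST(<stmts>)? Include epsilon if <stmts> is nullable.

{ f, y, epsilon }

<stmts> : y <stmts> f z contributes {y}.
From <stmts> : <stmts> <cond> <factor>: <stmts>, <cond>, <factor> nullable, take FIRST(<stmts>) ∪ FIRST(<cond>) ∪ FIRST(<factor>) = { f, y }; also epsilon since the whole RHS is nullable.
From <stmts> : <decl>: add FIRST(<decl>) = { f, epsilon } (including epsilon since <decl> is nullable).
Union: FIRST(<stmts>) = { f, y, epsilon }.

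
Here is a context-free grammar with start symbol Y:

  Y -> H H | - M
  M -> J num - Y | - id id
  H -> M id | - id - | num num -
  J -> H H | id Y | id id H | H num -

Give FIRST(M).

From M -> J num - Y: add FIRST(J) = { -, id, num }.
M -> - id id contributes {-}.
Union: FIRST(M) = { -, id, num }.

{ -, id, num }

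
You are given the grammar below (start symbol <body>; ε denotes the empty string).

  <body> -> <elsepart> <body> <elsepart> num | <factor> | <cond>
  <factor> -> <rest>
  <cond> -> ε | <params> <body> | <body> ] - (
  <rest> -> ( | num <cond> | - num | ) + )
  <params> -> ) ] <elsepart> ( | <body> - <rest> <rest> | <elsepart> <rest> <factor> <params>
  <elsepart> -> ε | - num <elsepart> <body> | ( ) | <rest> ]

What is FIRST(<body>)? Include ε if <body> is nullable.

From <body> -> <elsepart> <body> <elsepart> num: <elsepart>, <body>, <elsepart> nullable, take FIRST(<elsepart>) ∪ FIRST(<body>) ∪ FIRST(<elsepart>) ∪ {num} = { (, ), -, ], num }.
From <body> -> <factor>: add FIRST(<factor>) = { (, ), -, num }.
From <body> -> <cond>: add FIRST(<cond>) = { (, ), -, ], num, ε } (including ε since <cond> is nullable).
Union: FIRST(<body>) = { (, ), -, ], num, ε }.

{ (, ), -, ], num, ε }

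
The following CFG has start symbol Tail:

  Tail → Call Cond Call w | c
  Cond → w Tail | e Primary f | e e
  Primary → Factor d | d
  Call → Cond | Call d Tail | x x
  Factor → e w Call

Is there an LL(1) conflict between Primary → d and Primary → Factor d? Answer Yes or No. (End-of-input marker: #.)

No

FIRST(d) = { d } and FIRST(Factor d) = { e }.
The FIRST sets are disjoint and neither alternative is nullable — no conflict.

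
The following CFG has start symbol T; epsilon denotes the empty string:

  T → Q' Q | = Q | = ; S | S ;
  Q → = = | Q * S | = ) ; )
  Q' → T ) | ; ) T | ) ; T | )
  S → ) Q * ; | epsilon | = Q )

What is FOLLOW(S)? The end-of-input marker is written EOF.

{ EOF, ), *, ;, = }

In T → = ; S: S is at the end, add FOLLOW(T) = { EOF, ), = }.
In T → S ;: add FIRST(;) = { ; }.
In Q → Q * S: S is at the end, add FOLLOW(Q) = { EOF, ), *, = }.
Union: FOLLOW(S) = { EOF, ), *, ;, = }.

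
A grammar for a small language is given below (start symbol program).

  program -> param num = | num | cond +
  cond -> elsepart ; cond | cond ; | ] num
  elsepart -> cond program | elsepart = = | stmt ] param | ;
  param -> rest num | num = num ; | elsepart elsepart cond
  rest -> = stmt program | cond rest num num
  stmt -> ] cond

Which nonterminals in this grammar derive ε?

{ } (none)

No nonterminal has an empty production or an RHS whose symbols are all nullable.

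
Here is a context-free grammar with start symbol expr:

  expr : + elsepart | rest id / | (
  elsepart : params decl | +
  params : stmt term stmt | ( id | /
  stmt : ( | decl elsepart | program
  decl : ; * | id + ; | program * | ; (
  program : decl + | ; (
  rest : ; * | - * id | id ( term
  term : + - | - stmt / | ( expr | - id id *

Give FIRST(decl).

decl : ; * contributes {;}.
decl : id + ; contributes {id}.
From decl : program *: add FIRST(program) = { ;, id }.
decl : ; ( contributes {;}.
Union: FIRST(decl) = { ;, id }.

{ ;, id }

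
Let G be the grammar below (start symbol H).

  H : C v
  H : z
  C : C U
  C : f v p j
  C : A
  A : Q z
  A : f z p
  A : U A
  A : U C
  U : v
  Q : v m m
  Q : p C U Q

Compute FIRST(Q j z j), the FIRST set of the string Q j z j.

Add FIRST(Q) = { p, v }; Q is not nullable, stop.

{ p, v }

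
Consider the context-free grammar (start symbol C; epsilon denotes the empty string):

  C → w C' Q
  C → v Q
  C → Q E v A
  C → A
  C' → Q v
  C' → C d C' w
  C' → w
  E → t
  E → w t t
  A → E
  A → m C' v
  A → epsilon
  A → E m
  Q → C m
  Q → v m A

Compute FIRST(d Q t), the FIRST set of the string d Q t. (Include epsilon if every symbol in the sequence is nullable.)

d is a terminal; add {d} and stop.

{ d }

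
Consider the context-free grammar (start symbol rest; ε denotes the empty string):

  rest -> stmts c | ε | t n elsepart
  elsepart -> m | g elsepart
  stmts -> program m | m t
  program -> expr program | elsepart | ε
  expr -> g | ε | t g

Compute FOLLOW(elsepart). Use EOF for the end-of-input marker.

In rest -> t n elsepart: elsepart is at the end, add FOLLOW(rest) = { EOF }.
In elsepart -> g elsepart: elsepart is at the end, add FOLLOW(elsepart) = { EOF, m }.
In program -> elsepart: elsepart is at the end, add FOLLOW(program) = { m }.
Union: FOLLOW(elsepart) = { EOF, m }.

{ EOF, m }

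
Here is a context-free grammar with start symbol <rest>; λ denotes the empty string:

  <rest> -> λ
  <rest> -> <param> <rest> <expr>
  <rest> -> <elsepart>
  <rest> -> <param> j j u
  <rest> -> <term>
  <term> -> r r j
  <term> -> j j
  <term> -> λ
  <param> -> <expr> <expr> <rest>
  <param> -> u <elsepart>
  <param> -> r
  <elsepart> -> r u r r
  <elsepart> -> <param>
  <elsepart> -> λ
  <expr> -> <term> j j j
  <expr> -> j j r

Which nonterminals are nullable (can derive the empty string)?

Directly nullable (have an λ-production): <rest>, <term>, <elsepart>.
No other nonterminal has a production whose RHS symbols are all nullable.

{ <elsepart>, <rest>, <term> }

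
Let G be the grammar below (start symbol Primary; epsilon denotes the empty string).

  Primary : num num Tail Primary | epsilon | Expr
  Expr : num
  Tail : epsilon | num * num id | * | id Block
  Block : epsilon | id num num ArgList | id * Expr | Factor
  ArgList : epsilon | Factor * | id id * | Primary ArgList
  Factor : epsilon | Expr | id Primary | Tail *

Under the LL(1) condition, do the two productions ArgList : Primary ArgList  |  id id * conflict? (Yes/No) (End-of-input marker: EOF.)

Yes

FIRST(Primary ArgList) = { *, id, num, epsilon } and FIRST(id id *) = { id }.
Both contain id, so the two alternatives are not disjoint — LL(1) conflict.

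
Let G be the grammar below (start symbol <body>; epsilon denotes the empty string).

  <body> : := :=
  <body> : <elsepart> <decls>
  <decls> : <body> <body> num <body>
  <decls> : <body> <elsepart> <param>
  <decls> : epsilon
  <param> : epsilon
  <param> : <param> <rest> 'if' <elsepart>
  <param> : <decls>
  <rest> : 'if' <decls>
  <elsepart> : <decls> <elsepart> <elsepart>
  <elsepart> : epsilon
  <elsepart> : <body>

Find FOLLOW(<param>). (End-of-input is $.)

In <decls> : <body> <elsepart> <param>: <param> is at the end, add FOLLOW(<decls>) = { $, 'if', :=, num }.
In <param> : <param> <rest> 'if' <elsepart>: add FIRST(<rest> 'if' <elsepart>) = { 'if' }.
Union: FOLLOW(<param>) = { $, 'if', :=, num }.

{ $, 'if', :=, num }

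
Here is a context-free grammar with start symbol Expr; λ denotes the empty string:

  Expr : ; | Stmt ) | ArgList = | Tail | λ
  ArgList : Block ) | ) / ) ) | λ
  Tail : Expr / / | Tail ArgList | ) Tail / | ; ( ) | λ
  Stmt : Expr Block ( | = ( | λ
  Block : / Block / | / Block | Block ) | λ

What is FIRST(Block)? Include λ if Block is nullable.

Block : / Block / contributes {/}.
Block : / Block contributes {/}.
From Block : Block ): Block nullable, take FIRST(Block) ∪ {)} = { ), / }.
Block : λ contributes λ.
Union: FIRST(Block) = { ), /, λ }.

{ ), /, λ }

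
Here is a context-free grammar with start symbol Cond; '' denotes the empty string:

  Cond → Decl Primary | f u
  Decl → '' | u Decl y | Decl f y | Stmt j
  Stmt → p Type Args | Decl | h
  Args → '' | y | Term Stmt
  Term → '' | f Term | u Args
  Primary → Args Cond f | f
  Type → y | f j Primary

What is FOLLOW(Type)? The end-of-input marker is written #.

In Stmt → p Type Args: add FIRST(Args)\{''} = { f, h, j, p, u, y }.
  Since Args is nullable, also add FOLLOW(Stmt) = { f, h, j, p, u, y }.
Union: FOLLOW(Type) = { f, h, j, p, u, y }.

{ f, h, j, p, u, y }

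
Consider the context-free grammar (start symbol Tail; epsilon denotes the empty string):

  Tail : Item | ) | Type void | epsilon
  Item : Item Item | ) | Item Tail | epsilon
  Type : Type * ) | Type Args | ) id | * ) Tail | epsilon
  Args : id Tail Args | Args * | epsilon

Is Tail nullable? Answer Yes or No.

Tail has an epsilon-production, so Tail ⇒ epsilon.

Yes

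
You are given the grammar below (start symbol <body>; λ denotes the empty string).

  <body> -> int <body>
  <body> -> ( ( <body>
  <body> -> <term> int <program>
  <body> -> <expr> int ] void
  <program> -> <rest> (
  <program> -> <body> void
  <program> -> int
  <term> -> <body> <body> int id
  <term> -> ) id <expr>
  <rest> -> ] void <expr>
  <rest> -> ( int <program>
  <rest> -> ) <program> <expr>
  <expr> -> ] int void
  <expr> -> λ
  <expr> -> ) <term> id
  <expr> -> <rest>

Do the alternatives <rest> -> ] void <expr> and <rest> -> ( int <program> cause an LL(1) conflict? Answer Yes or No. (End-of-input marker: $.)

FIRST(] void <expr>) = { ] } and FIRST(( int <program>) = { ( }.
The FIRST sets are disjoint and neither alternative is nullable — no conflict.

No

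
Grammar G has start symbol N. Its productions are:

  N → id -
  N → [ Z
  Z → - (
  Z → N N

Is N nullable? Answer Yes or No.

No

No nonterminal in this grammar is nullable.
No production of N has an RHS whose symbols are all nullable, so N is not nullable.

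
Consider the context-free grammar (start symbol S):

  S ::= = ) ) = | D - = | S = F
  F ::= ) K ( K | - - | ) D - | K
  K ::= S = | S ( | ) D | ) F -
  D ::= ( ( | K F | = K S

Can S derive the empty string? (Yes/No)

No nonterminal in this grammar is nullable.
No production of S has an RHS whose symbols are all nullable, so S is not nullable.

No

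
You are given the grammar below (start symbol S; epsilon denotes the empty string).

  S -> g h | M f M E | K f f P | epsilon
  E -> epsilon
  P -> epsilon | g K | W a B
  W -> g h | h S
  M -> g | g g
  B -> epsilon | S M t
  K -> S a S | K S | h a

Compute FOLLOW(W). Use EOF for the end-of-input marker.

In P -> W a B: add FIRST(a B) = { a }.
Union: FOLLOW(W) = { a }.

{ a }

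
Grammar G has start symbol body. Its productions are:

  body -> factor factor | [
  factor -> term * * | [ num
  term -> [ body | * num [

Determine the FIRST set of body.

From body -> factor factor: add FIRST(factor) = { *, [ }.
body -> [ contributes {[}.
Union: FIRST(body) = { *, [ }.

{ *, [ }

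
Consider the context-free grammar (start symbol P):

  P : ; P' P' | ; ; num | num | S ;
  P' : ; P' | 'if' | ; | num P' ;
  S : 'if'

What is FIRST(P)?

{ 'if', ;, num }

P : ; P' P' contributes {;}.
P : ; ; num contributes {;}.
P : num contributes {num}.
From P : S ;: add FIRST(S) = { 'if' }.
Union: FIRST(P) = { 'if', ;, num }.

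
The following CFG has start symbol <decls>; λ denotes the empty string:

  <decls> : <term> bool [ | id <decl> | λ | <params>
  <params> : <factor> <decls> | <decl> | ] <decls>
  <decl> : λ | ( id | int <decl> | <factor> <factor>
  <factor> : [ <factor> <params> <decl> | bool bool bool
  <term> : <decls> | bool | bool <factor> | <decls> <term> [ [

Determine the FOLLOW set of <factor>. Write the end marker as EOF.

In <params> : <factor> <decls>: add FIRST(<decls>)\{λ} = { (, [, ], bool, id, int }.
  Since <decls> is nullable, also add FOLLOW(<params>) = { EOF, (, [, ], bool, id, int }.
In <decl> : <factor> <factor>: add FIRST(<factor>) = { [, bool }.
In <decl> : <factor> <factor>: <factor> is at the end, add FOLLOW(<decl>) = { EOF, (, [, ], bool, id, int }.
In <factor> : [ <factor> <params> <decl>: add FIRST(<params> <decl>)\{λ} = { (, [, ], bool, int }.
  Since <params> <decl> is nullable, also add FOLLOW(<factor>) = { EOF, (, [, ], bool, id, int }.
In <term> : bool <factor>: <factor> is at the end, add FOLLOW(<term>) = { [, bool }.
Union: FOLLOW(<factor>) = { EOF, (, [, ], bool, id, int }.

{ EOF, (, [, ], bool, id, int }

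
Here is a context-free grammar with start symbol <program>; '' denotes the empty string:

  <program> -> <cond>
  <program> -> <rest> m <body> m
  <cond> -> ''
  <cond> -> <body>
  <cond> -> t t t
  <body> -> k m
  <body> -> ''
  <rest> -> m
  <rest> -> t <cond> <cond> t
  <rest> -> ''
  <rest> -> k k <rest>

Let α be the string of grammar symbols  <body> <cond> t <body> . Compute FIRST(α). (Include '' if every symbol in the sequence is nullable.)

Add FIRST(<body>)\{''} = { k }; <body> is nullable, continue.
Add FIRST(<cond>)\{''} = { k, t }; <cond> is nullable, continue.
t is a terminal; add {t} and stop.

{ k, t }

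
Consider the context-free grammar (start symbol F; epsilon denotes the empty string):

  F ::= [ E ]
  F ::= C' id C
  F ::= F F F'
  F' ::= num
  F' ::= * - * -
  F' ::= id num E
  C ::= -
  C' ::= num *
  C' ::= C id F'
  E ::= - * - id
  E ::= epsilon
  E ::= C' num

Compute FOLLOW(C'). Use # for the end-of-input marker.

{ id, num }

In F ::= C' id C: add FIRST(id C) = { id }.
In E ::= C' num: add FIRST(num) = { num }.
Union: FOLLOW(C') = { id, num }.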